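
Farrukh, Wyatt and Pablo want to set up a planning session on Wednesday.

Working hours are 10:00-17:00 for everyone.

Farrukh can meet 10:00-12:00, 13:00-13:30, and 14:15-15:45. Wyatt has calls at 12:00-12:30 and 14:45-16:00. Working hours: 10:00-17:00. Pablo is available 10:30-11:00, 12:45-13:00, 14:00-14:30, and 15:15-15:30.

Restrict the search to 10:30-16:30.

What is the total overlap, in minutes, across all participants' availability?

Wyatt free within 10:00–17:00: 10:00–12:00, 12:30–14:45, 16:00–17:00.
Farrukh ∩ Wyatt: 10:00–12:00, 13:00–13:30, 14:15–14:45.
Farrukh ∩ Wyatt ∩ Pablo: 10:30–11:00, 14:15–14:30.
Restricted to 10:30–16:30: 10:30–11:00, 14:15–14:30.
Total common minutes: 30 + 15 = 45.

45 minutes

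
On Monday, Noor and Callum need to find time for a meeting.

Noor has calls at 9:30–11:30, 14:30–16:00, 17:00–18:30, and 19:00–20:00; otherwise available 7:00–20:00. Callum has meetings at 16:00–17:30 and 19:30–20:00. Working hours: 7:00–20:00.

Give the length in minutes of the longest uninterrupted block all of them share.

Noor free within 07:00–20:00: 07:00–09:30, 11:30–14:30, 16:00–17:00, 18:30–19:00.
Callum free within 07:00–20:00: 07:00–16:00, 17:30–19:30.
Noor ∩ Callum: 07:00–09:30, 11:30–14:30, 18:30–19:00.
Common window lengths: 150, 180, 30 min; longest is 180.

180 minutes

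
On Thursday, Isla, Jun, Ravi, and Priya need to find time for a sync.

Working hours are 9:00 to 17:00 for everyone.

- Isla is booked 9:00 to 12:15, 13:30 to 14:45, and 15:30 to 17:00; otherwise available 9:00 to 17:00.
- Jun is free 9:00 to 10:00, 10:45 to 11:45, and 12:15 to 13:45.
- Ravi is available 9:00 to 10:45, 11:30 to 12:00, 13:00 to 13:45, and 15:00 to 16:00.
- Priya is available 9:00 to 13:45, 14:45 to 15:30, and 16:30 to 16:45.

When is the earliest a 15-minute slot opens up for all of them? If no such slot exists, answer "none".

13:00

Isla free within 09:00–17:00: 12:15–13:30, 14:45–15:30.
Isla ∩ Jun: 12:15–13:30.
Isla ∩ Jun ∩ Ravi: 13:00–13:30.
Isla ∩ Jun ∩ Ravi ∩ Priya: 13:00–13:30.
Windows ≥ 15 min: 13:00–13:30.
Earliest such window starts at 13:00.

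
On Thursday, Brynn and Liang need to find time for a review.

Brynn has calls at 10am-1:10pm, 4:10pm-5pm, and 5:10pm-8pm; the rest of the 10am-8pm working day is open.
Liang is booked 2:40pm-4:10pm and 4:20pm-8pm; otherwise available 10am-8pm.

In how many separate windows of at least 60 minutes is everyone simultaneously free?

Brynn free within 10:00–20:00: 13:10–16:10, 17:00–17:10.
Liang free within 10:00–20:00: 10:00–14:40, 16:10–16:20.
Brynn ∩ Liang: 13:10–14:40.
Windows ≥ 60 min: 13:10–14:40.
That's 1 window.

1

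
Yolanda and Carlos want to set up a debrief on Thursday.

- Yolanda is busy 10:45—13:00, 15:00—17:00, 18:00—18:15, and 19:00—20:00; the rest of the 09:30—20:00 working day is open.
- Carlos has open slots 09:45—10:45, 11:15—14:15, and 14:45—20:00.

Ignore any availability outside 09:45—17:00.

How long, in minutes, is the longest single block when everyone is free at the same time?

Yolanda free within 09:30–20:00: 09:30–10:45, 13:00–15:00, 17:00–18:00, 18:15–19:00.
Yolanda ∩ Carlos: 09:45–10:45, 13:00–14:15, 14:45–15:00, 17:00–18:00, 18:15–19:00.
Restricted to 09:45–17:00: 09:45–10:45, 13:00–14:15, 14:45–15:00.
Common window lengths: 60, 75, 15 min; longest is 75.

75 minutes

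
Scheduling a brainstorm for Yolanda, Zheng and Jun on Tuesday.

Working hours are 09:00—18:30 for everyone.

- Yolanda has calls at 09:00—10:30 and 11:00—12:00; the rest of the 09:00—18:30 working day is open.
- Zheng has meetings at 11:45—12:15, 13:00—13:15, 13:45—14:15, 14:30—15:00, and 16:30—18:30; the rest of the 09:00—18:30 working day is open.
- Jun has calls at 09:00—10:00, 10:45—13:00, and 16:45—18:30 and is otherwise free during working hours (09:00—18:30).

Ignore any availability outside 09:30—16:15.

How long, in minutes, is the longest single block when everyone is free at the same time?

Yolanda free within 09:00–18:30: 10:30–11:00, 12:00–18:30.
Zheng free within 09:00–18:30: 09:00–11:45, 12:15–13:00, 13:15–13:45, 14:15–14:30, 15:00–16:30.
Jun free within 09:00–18:30: 10:00–10:45, 13:00–16:45.
Yolanda ∩ Zheng: 10:30–11:00, 12:15–13:00, 13:15–13:45, 14:15–14:30, 15:00–16:30.
Yolanda ∩ Zheng ∩ Jun: 10:30–10:45, 13:15–13:45, 14:15–14:30, 15:00–16:30.
Restricted to 09:30–16:15: 10:30–10:45, 13:15–13:45, 14:15–14:30, 15:00–16:15.
Common window lengths: 15, 30, 15, 75 min; longest is 75.

75 minutes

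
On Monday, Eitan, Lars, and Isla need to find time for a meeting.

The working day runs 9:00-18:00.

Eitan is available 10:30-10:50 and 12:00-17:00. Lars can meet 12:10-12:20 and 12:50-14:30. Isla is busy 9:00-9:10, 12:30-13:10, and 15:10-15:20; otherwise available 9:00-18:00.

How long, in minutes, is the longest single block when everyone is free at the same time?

80 minutes

Isla free within 09:00–18:00: 09:10–12:30, 13:10–15:10, 15:20–18:00.
Eitan ∩ Lars: 12:10–12:20, 12:50–14:30.
Eitan ∩ Lars ∩ Isla: 12:10–12:20, 13:10–14:30.
Common window lengths: 10, 80 min; longest is 80.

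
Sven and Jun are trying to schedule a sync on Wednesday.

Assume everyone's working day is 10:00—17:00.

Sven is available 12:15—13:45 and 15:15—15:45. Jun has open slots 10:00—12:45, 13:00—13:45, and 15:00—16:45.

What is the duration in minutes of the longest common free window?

Sven ∩ Jun: 12:15–12:45, 13:00–13:45, 15:15–15:45.
Common window lengths: 30, 45, 30 min; longest is 45.

45 minutes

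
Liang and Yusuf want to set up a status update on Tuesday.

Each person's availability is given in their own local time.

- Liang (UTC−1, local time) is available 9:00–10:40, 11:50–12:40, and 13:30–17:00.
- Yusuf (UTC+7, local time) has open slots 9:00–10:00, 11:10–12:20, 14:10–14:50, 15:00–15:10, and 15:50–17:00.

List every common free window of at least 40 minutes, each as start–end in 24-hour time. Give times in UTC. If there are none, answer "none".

none

Liang → UTC: 10:00–11:40, 12:50–13:40, 14:30–18:00.
Yusuf → UTC: 02:00–03:00, 04:10–05:20, 07:10–07:50, 08:00–08:10, 08:50–10:00.
Liang ∩ Yusuf: (none).
Windows ≥ 40 min: (none).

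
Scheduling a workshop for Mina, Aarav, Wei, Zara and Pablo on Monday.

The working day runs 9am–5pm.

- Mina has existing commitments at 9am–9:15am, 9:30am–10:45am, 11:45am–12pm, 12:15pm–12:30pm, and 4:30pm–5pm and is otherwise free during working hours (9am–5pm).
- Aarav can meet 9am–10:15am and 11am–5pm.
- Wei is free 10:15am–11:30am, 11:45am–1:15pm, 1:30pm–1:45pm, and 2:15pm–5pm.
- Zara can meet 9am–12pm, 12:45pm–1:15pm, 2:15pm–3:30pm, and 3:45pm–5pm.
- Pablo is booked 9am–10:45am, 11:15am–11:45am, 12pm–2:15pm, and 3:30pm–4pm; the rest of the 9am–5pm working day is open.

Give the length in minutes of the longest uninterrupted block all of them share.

75 minutes

Mina free within 09:00–17:00: 09:15–09:30, 10:45–11:45, 12:00–12:15, 12:30–16:30.
Pablo free within 09:00–17:00: 10:45–11:15, 11:45–12:00, 14:15–15:30, 16:00–17:00.
Mina ∩ Aarav: 09:15–09:30, 11:00–11:45, 12:00–12:15, 12:30–16:30.
Mina ∩ Aarav ∩ Wei: 11:00–11:30, 12:00–12:15, 12:30–13:15, 13:30–13:45, 14:15–16:30.
Mina ∩ Aarav ∩ Wei ∩ Zara: 11:00–11:30, 12:45–13:15, 14:15–15:30, 15:45–16:30.
Mina ∩ Aarav ∩ Wei ∩ Zara ∩ Pablo: 11:00–11:15, 14:15–15:30, 16:00–16:30.
Common window lengths: 15, 75, 30 min; longest is 75.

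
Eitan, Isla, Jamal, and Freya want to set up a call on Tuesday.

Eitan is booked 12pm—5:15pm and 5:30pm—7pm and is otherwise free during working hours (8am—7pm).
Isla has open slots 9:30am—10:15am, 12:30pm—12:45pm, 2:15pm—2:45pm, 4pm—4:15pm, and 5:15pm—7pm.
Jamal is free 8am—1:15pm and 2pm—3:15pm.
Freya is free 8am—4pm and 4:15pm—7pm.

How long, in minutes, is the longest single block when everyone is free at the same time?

45 minutes

Eitan free within 08:00–19:00: 08:00–12:00, 17:15–17:30.
Eitan ∩ Isla: 09:30–10:15, 17:15–17:30.
Eitan ∩ Isla ∩ Jamal: 09:30–10:15.
Eitan ∩ Isla ∩ Jamal ∩ Freya: 09:30–10:15.
Single common window of 45 minutes.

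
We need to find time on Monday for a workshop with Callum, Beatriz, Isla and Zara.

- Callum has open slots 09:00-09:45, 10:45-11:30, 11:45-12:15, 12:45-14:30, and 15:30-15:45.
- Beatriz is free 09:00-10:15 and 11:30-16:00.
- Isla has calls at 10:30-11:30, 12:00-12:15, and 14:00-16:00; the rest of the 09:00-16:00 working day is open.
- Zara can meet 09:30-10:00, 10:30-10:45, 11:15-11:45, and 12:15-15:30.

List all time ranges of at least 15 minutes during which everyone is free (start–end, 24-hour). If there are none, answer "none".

09:30–09:45, 12:45–14:00

Isla free within 09:00–16:00: 09:00–10:30, 11:30–12:00, 12:15–14:00.
Callum ∩ Beatriz: 09:00–09:45, 11:45–12:15, 12:45–14:30, 15:30–15:45.
Callum ∩ Beatriz ∩ Isla: 09:00–09:45, 11:45–12:00, 12:45–14:00.
Callum ∩ Beatriz ∩ Isla ∩ Zara: 09:30–09:45, 12:45–14:00.
Windows ≥ 15 min: 09:30–09:45, 12:45–14:00.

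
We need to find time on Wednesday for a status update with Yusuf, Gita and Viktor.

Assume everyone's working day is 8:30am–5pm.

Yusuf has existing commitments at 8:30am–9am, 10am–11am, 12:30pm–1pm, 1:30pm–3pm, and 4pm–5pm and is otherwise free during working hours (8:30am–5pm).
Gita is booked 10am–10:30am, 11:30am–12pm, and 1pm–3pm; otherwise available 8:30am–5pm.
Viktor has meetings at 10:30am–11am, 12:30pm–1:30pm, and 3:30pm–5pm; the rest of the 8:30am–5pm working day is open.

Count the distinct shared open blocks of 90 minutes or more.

0

Yusuf free within 08:30–17:00: 09:00–10:00, 11:00–12:30, 13:00–13:30, 15:00–16:00.
Gita free within 08:30–17:00: 08:30–10:00, 10:30–11:30, 12:00–13:00, 15:00–17:00.
Viktor free within 08:30–17:00: 08:30–10:30, 11:00–12:30, 13:30–15:30.
Yusuf ∩ Gita: 09:00–10:00, 11:00–11:30, 12:00–12:30, 15:00–16:00.
Yusuf ∩ Gita ∩ Viktor: 09:00–10:00, 11:00–11:30, 12:00–12:30, 15:00–15:30.
Windows ≥ 90 min: (none).
That's 0 windows.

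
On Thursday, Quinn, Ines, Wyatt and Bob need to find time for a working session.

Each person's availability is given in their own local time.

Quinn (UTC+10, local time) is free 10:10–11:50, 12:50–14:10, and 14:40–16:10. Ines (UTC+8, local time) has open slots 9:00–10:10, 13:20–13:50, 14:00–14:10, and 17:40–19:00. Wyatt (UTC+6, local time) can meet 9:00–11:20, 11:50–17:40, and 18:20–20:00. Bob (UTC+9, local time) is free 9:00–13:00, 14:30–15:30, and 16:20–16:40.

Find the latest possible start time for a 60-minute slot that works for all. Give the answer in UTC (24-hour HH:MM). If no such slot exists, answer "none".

Quinn → UTC: 00:10–01:50, 02:50–04:10, 04:40–06:10.
Ines → UTC: 01:00–02:10, 05:20–05:50, 06:00–06:10, 09:40–11:00.
Wyatt → UTC: 03:00–05:20, 05:50–11:40, 12:20–14:00.
Bob → UTC: 00:00–04:00, 05:30–06:30, 07:20–07:40.
Quinn ∩ Ines: 01:00–01:50, 05:20–05:50, 06:00–06:10.
Quinn ∩ Ines ∩ Wyatt: 06:00–06:10.
Quinn ∩ Ines ∩ Wyatt ∩ Bob: 06:00–06:10.
Windows ≥ 60 min: (none).

none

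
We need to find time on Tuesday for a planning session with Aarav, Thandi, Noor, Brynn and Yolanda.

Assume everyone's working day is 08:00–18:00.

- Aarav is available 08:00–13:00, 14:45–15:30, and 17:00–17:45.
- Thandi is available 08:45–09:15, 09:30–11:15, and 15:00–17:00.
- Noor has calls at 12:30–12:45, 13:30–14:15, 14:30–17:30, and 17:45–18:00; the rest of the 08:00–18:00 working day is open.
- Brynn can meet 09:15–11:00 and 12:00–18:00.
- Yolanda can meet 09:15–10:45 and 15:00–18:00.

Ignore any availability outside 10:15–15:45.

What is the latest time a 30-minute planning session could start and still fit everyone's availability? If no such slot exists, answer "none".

10:15

Noor free within 08:00–18:00: 08:00–12:30, 12:45–13:30, 14:15–14:30, 17:30–17:45.
Aarav ∩ Thandi: 08:45–09:15, 09:30–11:15, 15:00–15:30.
Aarav ∩ Thandi ∩ Noor: 08:45–09:15, 09:30–11:15.
Aarav ∩ Thandi ∩ Noor ∩ Brynn: 09:30–11:00.
Aarav ∩ Thandi ∩ Noor ∩ Brynn ∩ Yolanda: 09:30–10:45.
Restricted to 10:15–15:45: 10:15–10:45.
Windows ≥ 30 min: 10:15–10:45.
Latest start in the last window 10:15–10:45 is 10:45 − 30 min = 10:15.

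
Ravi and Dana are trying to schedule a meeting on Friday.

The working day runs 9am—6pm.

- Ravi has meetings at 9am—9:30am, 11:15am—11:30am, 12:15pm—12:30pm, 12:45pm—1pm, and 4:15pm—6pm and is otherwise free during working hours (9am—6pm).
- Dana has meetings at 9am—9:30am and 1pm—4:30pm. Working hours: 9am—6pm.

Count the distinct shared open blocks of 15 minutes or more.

Ravi free within 09:00–18:00: 09:30–11:15, 11:30–12:15, 12:30–12:45, 13:00–16:15.
Dana free within 09:00–18:00: 09:30–13:00, 16:30–18:00.
Ravi ∩ Dana: 09:30–11:15, 11:30–12:15, 12:30–12:45.
Windows ≥ 15 min: 09:30–11:15, 11:30–12:15, 12:30–12:45.
That's 3 windows.

3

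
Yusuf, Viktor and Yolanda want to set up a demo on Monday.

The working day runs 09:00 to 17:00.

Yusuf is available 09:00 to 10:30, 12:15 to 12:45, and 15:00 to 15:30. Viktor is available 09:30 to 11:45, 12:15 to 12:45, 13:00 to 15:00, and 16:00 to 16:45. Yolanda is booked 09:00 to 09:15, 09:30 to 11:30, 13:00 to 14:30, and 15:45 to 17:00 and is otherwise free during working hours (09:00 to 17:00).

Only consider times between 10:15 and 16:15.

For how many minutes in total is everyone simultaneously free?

Yolanda free within 09:00–17:00: 09:15–09:30, 11:30–13:00, 14:30–15:45.
Yusuf ∩ Viktor: 09:30–10:30, 12:15–12:45.
Yusuf ∩ Viktor ∩ Yolanda: 12:15–12:45.
Restricted to 10:15–16:15: 12:15–12:45.
Total common minutes: 30.

30 minutes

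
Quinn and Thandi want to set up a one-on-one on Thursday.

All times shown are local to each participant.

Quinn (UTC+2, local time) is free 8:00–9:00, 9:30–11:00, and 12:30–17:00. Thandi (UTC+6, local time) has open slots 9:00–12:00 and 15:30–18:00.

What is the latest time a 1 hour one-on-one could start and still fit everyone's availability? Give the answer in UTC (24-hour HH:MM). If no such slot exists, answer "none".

Quinn → UTC: 06:00–07:00, 07:30–09:00, 10:30–15:00.
Thandi → UTC: 03:00–06:00, 09:30–12:00.
Quinn ∩ Thandi: 10:30–12:00.
Windows ≥ 60 min: 10:30–12:00.
Latest start in the last window 10:30–12:00 is 12:00 − 60 min = 11:00.

11:00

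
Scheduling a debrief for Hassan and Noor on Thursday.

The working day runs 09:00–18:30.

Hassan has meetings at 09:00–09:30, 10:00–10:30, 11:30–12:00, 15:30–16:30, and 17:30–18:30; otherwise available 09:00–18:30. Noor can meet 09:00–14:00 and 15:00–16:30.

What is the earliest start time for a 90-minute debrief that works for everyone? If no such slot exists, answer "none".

Hassan free within 09:00–18:30: 09:30–10:00, 10:30–11:30, 12:00–15:30, 16:30–17:30.
Hassan ∩ Noor: 09:30–10:00, 10:30–11:30, 12:00–14:00, 15:00–15:30.
Windows ≥ 90 min: 12:00–14:00.
Earliest such window starts at 12:00.

12:00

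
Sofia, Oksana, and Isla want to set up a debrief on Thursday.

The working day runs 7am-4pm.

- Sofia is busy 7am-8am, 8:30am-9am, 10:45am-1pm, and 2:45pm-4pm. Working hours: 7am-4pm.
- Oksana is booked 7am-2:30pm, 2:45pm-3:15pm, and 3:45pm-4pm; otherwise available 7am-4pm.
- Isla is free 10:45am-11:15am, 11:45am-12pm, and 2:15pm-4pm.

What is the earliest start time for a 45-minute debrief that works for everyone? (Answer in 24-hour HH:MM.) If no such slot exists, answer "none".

none

Sofia free within 07:00–16:00: 08:00–08:30, 09:00–10:45, 13:00–14:45.
Oksana free within 07:00–16:00: 14:30–14:45, 15:15–15:45.
Sofia ∩ Oksana: 14:30–14:45.
Sofia ∩ Oksana ∩ Isla: 14:30–14:45.
Windows ≥ 45 min: (none).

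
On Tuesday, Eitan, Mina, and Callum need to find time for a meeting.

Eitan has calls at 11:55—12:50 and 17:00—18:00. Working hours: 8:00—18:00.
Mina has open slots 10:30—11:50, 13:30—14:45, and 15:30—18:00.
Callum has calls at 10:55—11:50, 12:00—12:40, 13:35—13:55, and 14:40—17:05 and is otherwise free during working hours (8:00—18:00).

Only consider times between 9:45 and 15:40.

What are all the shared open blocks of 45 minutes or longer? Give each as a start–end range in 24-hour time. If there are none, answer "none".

13:55–14:40

Eitan free within 08:00–18:00: 08:00–11:55, 12:50–17:00.
Callum free within 08:00–18:00: 08:00–10:55, 11:50–12:00, 12:40–13:35, 13:55–14:40, 17:05–18:00.
Eitan ∩ Mina: 10:30–11:50, 13:30–14:45, 15:30–17:00.
Eitan ∩ Mina ∩ Callum: 10:30–10:55, 13:30–13:35, 13:55–14:40.
Restricted to 09:45–15:40: 10:30–10:55, 13:30–13:35, 13:55–14:40.
Windows ≥ 45 min: 13:55–14:40.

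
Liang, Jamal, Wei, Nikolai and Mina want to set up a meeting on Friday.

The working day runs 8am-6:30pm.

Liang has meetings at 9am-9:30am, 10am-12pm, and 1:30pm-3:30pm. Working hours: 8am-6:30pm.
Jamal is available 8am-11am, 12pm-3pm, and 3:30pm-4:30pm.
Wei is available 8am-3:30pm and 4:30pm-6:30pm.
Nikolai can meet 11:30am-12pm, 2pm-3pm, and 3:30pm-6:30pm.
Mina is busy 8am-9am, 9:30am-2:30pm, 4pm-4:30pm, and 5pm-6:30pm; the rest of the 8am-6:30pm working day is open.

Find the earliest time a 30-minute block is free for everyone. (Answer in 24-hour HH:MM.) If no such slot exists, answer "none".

Liang free within 08:00–18:30: 08:00–09:00, 09:30–10:00, 12:00–13:30, 15:30–18:30.
Mina free within 08:00–18:30: 09:00–09:30, 14:30–16:00, 16:30–17:00.
Liang ∩ Jamal: 08:00–09:00, 09:30–10:00, 12:00–13:30, 15:30–16:30.
Liang ∩ Jamal ∩ Wei: 08:00–09:00, 09:30–10:00, 12:00–13:30.
Liang ∩ Jamal ∩ Wei ∩ Nikolai: (none).
Liang ∩ Jamal ∩ Wei ∩ Nikolai ∩ Mina: (none).
Windows ≥ 30 min: (none).

none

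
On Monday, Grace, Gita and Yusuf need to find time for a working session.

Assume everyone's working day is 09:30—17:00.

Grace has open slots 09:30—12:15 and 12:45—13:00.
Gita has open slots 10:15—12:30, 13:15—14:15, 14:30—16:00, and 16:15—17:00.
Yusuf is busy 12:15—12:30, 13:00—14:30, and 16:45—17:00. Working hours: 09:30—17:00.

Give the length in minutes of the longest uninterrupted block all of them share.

120 minutes

Yusuf free within 09:30–17:00: 09:30–12:15, 12:30–13:00, 14:30–16:45.
Grace ∩ Gita: 10:15–12:15.
Grace ∩ Gita ∩ Yusuf: 10:15–12:15.
Single common window of 120 minutes.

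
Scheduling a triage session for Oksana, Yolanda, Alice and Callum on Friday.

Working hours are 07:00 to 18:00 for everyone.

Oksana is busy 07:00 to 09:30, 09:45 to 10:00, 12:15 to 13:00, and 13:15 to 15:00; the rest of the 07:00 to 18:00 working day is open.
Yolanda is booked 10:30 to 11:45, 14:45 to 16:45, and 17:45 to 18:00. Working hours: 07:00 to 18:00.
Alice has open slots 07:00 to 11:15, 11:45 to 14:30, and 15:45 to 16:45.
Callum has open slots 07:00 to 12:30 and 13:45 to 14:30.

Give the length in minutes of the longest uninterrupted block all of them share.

Oksana free within 07:00–18:00: 09:30–09:45, 10:00–12:15, 13:00–13:15, 15:00–18:00.
Yolanda free within 07:00–18:00: 07:00–10:30, 11:45–14:45, 16:45–17:45.
Oksana ∩ Yolanda: 09:30–09:45, 10:00–10:30, 11:45–12:15, 13:00–13:15, 16:45–17:45.
Oksana ∩ Yolanda ∩ Alice: 09:30–09:45, 10:00–10:30, 11:45–12:15, 13:00–13:15.
Oksana ∩ Yolanda ∩ Alice ∩ Callum: 09:30–09:45, 10:00–10:30, 11:45–12:15.
Common window lengths: 15, 30, 30 min; longest is 30.

30 minutes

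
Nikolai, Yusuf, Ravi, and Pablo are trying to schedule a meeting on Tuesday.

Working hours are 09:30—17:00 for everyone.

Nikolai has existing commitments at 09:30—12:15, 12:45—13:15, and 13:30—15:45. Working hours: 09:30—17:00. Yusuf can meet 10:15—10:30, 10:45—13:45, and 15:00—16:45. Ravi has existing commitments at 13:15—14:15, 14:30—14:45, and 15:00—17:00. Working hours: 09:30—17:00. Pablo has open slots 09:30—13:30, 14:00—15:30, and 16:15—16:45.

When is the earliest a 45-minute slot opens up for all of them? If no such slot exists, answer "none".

Nikolai free within 09:30–17:00: 12:15–12:45, 13:15–13:30, 15:45–17:00.
Ravi free within 09:30–17:00: 09:30–13:15, 14:15–14:30, 14:45–15:00.
Nikolai ∩ Yusuf: 12:15–12:45, 13:15–13:30, 15:45–16:45.
Nikolai ∩ Yusuf ∩ Ravi: 12:15–12:45.
Nikolai ∩ Yusuf ∩ Ravi ∩ Pablo: 12:15–12:45.
Windows ≥ 45 min: (none).

none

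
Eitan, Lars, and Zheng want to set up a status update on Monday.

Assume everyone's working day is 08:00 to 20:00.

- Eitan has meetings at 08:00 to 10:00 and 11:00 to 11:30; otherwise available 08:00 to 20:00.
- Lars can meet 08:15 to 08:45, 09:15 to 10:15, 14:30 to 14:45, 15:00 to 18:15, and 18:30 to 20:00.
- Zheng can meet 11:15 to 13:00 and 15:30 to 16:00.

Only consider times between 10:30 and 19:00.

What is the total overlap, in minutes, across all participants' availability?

Eitan free within 08:00–20:00: 10:00–11:00, 11:30–20:00.
Eitan ∩ Lars: 10:00–10:15, 14:30–14:45, 15:00–18:15, 18:30–20:00.
Eitan ∩ Lars ∩ Zheng: 15:30–16:00.
Restricted to 10:30–19:00: 15:30–16:00.
Total common minutes: 30.

30 minutes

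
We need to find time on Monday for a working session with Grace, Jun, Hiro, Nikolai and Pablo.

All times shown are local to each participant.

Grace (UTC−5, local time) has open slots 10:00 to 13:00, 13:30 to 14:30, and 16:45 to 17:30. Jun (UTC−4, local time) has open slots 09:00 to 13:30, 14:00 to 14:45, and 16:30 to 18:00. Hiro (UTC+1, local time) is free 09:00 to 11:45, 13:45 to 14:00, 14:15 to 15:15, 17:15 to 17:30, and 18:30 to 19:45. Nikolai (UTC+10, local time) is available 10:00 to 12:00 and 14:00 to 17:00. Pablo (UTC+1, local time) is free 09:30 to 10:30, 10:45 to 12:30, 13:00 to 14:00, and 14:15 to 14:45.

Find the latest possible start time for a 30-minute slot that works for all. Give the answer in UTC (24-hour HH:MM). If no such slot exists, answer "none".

none

Grace → UTC: 15:00–18:00, 18:30–19:30, 21:45–22:30.
Jun → UTC: 13:00–17:30, 18:00–18:45, 20:30–22:00.
Hiro → UTC: 08:00–10:45, 12:45–13:00, 13:15–14:15, 16:15–16:30, 17:30–18:45.
Nikolai → UTC: 00:00–02:00, 04:00–07:00.
Pablo → UTC: 08:30–09:30, 09:45–11:30, 12:00–13:00, 13:15–13:45.
Grace ∩ Jun: 15:00–17:30, 18:30–18:45, 21:45–22:00.
Grace ∩ Jun ∩ Hiro: 16:15–16:30, 18:30–18:45.
Grace ∩ Jun ∩ Hiro ∩ Nikolai: (none).
Grace ∩ Jun ∩ Hiro ∩ Nikolai ∩ Pablo: (none).
Windows ≥ 30 min: (none).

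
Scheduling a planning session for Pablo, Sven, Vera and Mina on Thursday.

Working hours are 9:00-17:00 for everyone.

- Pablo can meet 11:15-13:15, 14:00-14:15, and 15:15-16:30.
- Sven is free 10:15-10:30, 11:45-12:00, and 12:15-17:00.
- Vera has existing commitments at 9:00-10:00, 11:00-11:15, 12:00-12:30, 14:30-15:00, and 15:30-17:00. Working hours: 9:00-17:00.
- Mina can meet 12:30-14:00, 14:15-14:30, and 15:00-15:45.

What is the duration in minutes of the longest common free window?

Vera free within 09:00–17:00: 10:00–11:00, 11:15–12:00, 12:30–14:30, 15:00–15:30.
Pablo ∩ Sven: 11:45–12:00, 12:15–13:15, 14:00–14:15, 15:15–16:30.
Pablo ∩ Sven ∩ Vera: 11:45–12:00, 12:30–13:15, 14:00–14:15, 15:15–15:30.
Pablo ∩ Sven ∩ Vera ∩ Mina: 12:30–13:15, 15:15–15:30.
Common window lengths: 45, 15 min; longest is 45.

45 minutes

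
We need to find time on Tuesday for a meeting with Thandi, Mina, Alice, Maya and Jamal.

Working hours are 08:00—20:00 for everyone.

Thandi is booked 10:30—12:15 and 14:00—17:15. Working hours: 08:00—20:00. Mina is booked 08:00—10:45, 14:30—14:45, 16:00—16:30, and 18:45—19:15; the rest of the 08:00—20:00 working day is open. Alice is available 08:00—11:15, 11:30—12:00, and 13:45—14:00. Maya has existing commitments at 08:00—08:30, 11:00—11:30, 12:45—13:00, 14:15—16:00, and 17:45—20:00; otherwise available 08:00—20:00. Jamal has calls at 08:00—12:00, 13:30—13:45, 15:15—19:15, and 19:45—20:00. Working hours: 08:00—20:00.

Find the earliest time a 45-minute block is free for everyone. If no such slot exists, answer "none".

Thandi free within 08:00–20:00: 08:00–10:30, 12:15–14:00, 17:15–20:00.
Mina free within 08:00–20:00: 10:45–14:30, 14:45–16:00, 16:30–18:45, 19:15–20:00.
Maya free within 08:00–20:00: 08:30–11:00, 11:30–12:45, 13:00–14:15, 16:00–17:45.
Jamal free within 08:00–20:00: 12:00–13:30, 13:45–15:15, 19:15–19:45.
Thandi ∩ Mina: 12:15–14:00, 17:15–18:45, 19:15–20:00.
Thandi ∩ Mina ∩ Alice: 13:45–14:00.
Thandi ∩ Mina ∩ Alice ∩ Maya: 13:45–14:00.
Thandi ∩ Mina ∩ Alice ∩ Maya ∩ Jamal: 13:45–14:00.
Windows ≥ 45 min: (none).

none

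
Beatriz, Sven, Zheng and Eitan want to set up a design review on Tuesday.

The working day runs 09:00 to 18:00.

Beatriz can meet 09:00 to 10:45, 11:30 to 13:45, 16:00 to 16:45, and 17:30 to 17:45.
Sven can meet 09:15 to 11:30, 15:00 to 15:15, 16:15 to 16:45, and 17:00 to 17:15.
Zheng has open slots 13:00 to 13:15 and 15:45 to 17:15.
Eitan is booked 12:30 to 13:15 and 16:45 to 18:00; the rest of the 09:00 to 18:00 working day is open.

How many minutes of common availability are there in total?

30 minutes

Eitan free within 09:00–18:00: 09:00–12:30, 13:15–16:45.
Beatriz ∩ Sven: 09:15–10:45, 16:15–16:45.
Beatriz ∩ Sven ∩ Zheng: 16:15–16:45.
Beatriz ∩ Sven ∩ Zheng ∩ Eitan: 16:15–16:45.
Total common minutes: 30.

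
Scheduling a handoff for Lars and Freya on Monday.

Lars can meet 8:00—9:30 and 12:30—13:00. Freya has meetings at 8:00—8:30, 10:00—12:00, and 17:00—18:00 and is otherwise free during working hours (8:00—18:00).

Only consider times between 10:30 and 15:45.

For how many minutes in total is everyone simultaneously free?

Freya free within 08:00–18:00: 08:30–10:00, 12:00–17:00.
Lars ∩ Freya: 08:30–09:30, 12:30–13:00.
Restricted to 10:30–15:45: 12:30–13:00.
Total common minutes: 30.

30 minutes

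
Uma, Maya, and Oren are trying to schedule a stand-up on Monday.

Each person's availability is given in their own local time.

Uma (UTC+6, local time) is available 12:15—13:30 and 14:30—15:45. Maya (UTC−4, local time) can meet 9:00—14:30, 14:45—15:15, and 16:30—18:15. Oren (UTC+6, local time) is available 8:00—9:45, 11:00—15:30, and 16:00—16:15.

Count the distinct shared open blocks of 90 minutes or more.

0

Uma → UTC: 06:15–07:30, 08:30–09:45.
Maya → UTC: 13:00–18:30, 18:45–19:15, 20:30–22:15.
Oren → UTC: 02:00–03:45, 05:00–09:30, 10:00–10:15.
Uma ∩ Maya: (none).
Uma ∩ Maya ∩ Oren: (none).
Windows ≥ 90 min: (none).
That's 0 windows.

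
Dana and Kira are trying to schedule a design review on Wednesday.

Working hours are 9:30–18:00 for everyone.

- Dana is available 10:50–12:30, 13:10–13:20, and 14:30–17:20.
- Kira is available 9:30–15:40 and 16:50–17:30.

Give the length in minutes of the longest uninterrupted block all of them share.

100 minutes

Dana ∩ Kira: 10:50–12:30, 13:10–13:20, 14:30–15:40, 16:50–17:20.
Common window lengths: 100, 10, 70, 30 min; longest is 100.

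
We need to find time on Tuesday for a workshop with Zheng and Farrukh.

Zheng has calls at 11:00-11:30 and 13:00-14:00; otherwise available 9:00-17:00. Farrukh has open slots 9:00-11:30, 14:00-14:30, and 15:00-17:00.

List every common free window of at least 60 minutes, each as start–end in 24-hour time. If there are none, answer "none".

Zheng free within 09:00–17:00: 09:00–11:00, 11:30–13:00, 14:00–17:00.
Zheng ∩ Farrukh: 09:00–11:00, 14:00–14:30, 15:00–17:00.
Windows ≥ 60 min: 09:00–11:00, 15:00–17:00.

09:00–11:00, 15:00–17:00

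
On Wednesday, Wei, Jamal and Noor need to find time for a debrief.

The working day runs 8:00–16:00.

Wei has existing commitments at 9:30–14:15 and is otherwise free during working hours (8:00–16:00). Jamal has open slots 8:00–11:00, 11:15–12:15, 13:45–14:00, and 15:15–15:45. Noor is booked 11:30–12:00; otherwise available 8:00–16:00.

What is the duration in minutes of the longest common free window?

90 minutes

Wei free within 08:00–16:00: 08:00–09:30, 14:15–16:00.
Noor free within 08:00–16:00: 08:00–11:30, 12:00–16:00.
Wei ∩ Jamal: 08:00–09:30, 15:15–15:45.
Wei ∩ Jamal ∩ Noor: 08:00–09:30, 15:15–15:45.
Common window lengths: 90, 30 min; longest is 90.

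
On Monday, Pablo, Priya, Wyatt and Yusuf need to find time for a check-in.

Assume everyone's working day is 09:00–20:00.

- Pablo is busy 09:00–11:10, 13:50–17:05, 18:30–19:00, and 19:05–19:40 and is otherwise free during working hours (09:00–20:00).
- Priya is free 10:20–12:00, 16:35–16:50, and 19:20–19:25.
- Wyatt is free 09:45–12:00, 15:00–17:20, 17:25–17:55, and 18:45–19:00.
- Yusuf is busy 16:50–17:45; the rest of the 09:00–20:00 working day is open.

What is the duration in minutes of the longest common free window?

50 minutes

Pablo free within 09:00–20:00: 11:10–13:50, 17:05–18:30, 19:00–19:05, 19:40–20:00.
Yusuf free within 09:00–20:00: 09:00–16:50, 17:45–20:00.
Pablo ∩ Priya: 11:10–12:00.
Pablo ∩ Priya ∩ Wyatt: 11:10–12:00.
Pablo ∩ Priya ∩ Wyatt ∩ Yusuf: 11:10–12:00.
Single common window of 50 minutes.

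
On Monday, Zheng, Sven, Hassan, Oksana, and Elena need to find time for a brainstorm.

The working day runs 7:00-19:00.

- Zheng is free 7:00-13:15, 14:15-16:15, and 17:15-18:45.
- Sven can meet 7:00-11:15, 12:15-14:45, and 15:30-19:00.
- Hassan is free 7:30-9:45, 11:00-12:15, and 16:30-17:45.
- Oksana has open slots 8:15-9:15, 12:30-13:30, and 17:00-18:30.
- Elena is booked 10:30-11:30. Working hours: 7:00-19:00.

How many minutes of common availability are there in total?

90 minutes

Elena free within 07:00–19:00: 07:00–10:30, 11:30–19:00.
Zheng ∩ Sven: 07:00–11:15, 12:15–13:15, 14:15–14:45, 15:30–16:15, 17:15–18:45.
Zheng ∩ Sven ∩ Hassan: 07:30–09:45, 11:00–11:15, 17:15–17:45.
Zheng ∩ Sven ∩ Hassan ∩ Oksana: 08:15–09:15, 17:15–17:45.
Zheng ∩ Sven ∩ Hassan ∩ Oksana ∩ Elena: 08:15–09:15, 17:15–17:45.
Total common minutes: 60 + 30 = 90.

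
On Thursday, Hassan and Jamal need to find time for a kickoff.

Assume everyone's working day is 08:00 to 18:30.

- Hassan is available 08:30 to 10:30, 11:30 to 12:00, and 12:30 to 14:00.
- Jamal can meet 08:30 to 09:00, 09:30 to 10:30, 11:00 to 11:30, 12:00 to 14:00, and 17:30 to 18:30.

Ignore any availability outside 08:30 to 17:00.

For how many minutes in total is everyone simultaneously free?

180 minutes

Hassan ∩ Jamal: 08:30–09:00, 09:30–10:30, 12:30–14:00.
Restricted to 08:30–17:00: 08:30–09:00, 09:30–10:30, 12:30–14:00.
Total common minutes: 30 + 60 + 90 = 180.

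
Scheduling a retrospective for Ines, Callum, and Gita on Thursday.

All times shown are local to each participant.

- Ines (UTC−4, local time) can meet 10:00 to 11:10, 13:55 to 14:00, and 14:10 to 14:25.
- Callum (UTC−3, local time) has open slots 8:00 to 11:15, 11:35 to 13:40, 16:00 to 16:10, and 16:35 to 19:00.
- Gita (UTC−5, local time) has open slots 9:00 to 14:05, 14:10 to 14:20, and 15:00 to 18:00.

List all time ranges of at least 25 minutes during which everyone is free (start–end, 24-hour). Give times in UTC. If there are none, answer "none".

14:35–15:10

Ines → UTC: 14:00–15:10, 17:55–18:00, 18:10–18:25.
Callum → UTC: 11:00–14:15, 14:35–16:40, 19:00–19:10, 19:35–22:00.
Gita → UTC: 14:00–19:05, 19:10–19:20, 20:00–23:00.
Ines ∩ Callum: 14:00–14:15, 14:35–15:10.
Ines ∩ Callum ∩ Gita: 14:00–14:15, 14:35–15:10.
Windows ≥ 25 min: 14:35–15:10.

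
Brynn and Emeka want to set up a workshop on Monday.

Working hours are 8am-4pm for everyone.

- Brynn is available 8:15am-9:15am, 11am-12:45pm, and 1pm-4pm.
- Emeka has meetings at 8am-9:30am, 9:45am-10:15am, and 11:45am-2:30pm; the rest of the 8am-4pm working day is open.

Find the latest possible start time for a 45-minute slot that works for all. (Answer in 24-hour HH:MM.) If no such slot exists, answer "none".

15:15

Emeka free within 08:00–16:00: 09:30–09:45, 10:15–11:45, 14:30–16:00.
Brynn ∩ Emeka: 11:00–11:45, 14:30–16:00.
Windows ≥ 45 min: 11:00–11:45, 14:30–16:00.
Latest start in the last window 14:30–16:00 is 16:00 − 45 min = 15:15.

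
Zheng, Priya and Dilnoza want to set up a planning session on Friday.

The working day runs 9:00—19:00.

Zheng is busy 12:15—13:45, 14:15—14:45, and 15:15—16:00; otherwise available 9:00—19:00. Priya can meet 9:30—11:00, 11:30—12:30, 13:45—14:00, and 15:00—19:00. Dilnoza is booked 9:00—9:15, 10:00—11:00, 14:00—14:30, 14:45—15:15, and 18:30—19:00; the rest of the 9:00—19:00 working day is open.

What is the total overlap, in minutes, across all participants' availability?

Zheng free within 09:00–19:00: 09:00–12:15, 13:45–14:15, 14:45–15:15, 16:00–19:00.
Dilnoza free within 09:00–19:00: 09:15–10:00, 11:00–14:00, 14:30–14:45, 15:15–18:30.
Zheng ∩ Priya: 09:30–11:00, 11:30–12:15, 13:45–14:00, 15:00–15:15, 16:00–19:00.
Zheng ∩ Priya ∩ Dilnoza: 09:30–10:00, 11:30–12:15, 13:45–14:00, 16:00–18:30.
Total common minutes: 30 + 45 + 15 + 150 = 240.

240 minutes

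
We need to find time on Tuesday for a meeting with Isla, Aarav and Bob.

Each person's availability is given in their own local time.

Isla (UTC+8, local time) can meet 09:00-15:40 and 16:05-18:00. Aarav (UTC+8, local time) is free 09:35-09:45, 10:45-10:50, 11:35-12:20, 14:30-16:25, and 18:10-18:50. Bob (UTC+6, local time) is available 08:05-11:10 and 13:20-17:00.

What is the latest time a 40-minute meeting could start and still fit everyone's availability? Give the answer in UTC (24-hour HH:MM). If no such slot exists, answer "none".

Isla → UTC: 01:00–07:40, 08:05–10:00.
Aarav → UTC: 01:35–01:45, 02:45–02:50, 03:35–04:20, 06:30–08:25, 10:10–10:50.
Bob → UTC: 02:05–05:10, 07:20–11:00.
Isla ∩ Aarav: 01:35–01:45, 02:45–02:50, 03:35–04:20, 06:30–07:40, 08:05–08:25.
Isla ∩ Aarav ∩ Bob: 02:45–02:50, 03:35–04:20, 07:20–07:40, 08:05–08:25.
Windows ≥ 40 min: 03:35–04:20.
Latest start in the last window 03:35–04:20 is 04:20 − 40 min = 03:40.

03:40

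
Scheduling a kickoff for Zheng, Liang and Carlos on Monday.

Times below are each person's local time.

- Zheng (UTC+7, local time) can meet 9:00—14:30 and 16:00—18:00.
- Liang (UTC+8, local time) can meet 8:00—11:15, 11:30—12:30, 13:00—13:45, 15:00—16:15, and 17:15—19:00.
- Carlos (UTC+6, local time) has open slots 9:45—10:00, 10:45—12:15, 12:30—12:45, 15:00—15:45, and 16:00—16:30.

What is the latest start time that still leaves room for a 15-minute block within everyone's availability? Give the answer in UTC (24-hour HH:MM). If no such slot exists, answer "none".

Zheng → UTC: 02:00–07:30, 09:00–11:00.
Liang → UTC: 00:00–03:15, 03:30–04:30, 05:00–05:45, 07:00–08:15, 09:15–11:00.
Carlos → UTC: 03:45–04:00, 04:45–06:15, 06:30–06:45, 09:00–09:45, 10:00–10:30.
Zheng ∩ Liang: 02:00–03:15, 03:30–04:30, 05:00–05:45, 07:00–07:30, 09:15–11:00.
Zheng ∩ Liang ∩ Carlos: 03:45–04:00, 05:00–05:45, 09:15–09:45, 10:00–10:30.
Windows ≥ 15 min: 03:45–04:00, 05:00–05:45, 09:15–09:45, 10:00–10:30.
Latest start in the last window 10:00–10:30 is 10:30 − 15 min = 10:15.

10:15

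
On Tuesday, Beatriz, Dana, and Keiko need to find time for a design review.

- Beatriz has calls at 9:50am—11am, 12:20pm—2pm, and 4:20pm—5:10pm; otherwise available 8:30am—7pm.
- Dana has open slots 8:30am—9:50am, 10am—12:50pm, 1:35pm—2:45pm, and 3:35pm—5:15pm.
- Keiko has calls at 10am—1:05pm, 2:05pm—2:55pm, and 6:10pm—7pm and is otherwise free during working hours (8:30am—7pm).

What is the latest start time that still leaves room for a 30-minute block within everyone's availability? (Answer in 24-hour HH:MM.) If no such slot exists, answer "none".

15:50

Beatriz free within 08:30–19:00: 08:30–09:50, 11:00–12:20, 14:00–16:20, 17:10–19:00.
Keiko free within 08:30–19:00: 08:30–10:00, 13:05–14:05, 14:55–18:10.
Beatriz ∩ Dana: 08:30–09:50, 11:00–12:20, 14:00–14:45, 15:35–16:20, 17:10–17:15.
Beatriz ∩ Dana ∩ Keiko: 08:30–09:50, 14:00–14:05, 15:35–16:20, 17:10–17:15.
Windows ≥ 30 min: 08:30–09:50, 15:35–16:20.
Latest start in the last window 15:35–16:20 is 16:20 − 30 min = 15:50.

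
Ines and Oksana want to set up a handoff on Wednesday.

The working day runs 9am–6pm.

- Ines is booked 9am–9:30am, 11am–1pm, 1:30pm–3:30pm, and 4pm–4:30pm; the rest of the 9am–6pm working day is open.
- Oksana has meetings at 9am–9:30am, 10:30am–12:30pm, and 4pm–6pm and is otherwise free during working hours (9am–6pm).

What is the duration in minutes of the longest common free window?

60 minutes

Ines free within 09:00–18:00: 09:30–11:00, 13:00–13:30, 15:30–16:00, 16:30–18:00.
Oksana free within 09:00–18:00: 09:30–10:30, 12:30–16:00.
Ines ∩ Oksana: 09:30–10:30, 13:00–13:30, 15:30–16:00.
Common window lengths: 60, 30, 30 min; longest is 60.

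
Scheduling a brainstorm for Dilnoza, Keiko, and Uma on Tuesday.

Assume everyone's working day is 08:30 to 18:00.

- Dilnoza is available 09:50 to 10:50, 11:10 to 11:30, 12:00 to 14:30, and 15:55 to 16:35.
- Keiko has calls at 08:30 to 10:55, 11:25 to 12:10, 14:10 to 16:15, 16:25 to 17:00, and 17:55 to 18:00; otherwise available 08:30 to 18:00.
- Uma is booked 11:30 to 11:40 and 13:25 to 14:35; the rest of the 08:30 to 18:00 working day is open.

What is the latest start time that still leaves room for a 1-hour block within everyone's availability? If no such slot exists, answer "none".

12:25

Keiko free within 08:30–18:00: 10:55–11:25, 12:10–14:10, 16:15–16:25, 17:00–17:55.
Uma free within 08:30–18:00: 08:30–11:30, 11:40–13:25, 14:35–18:00.
Dilnoza ∩ Keiko: 11:10–11:25, 12:10–14:10, 16:15–16:25.
Dilnoza ∩ Keiko ∩ Uma: 11:10–11:25, 12:10–13:25, 16:15–16:25.
Windows ≥ 60 min: 12:10–13:25.
Latest start in the last window 12:10–13:25 is 13:25 − 60 min = 12:25.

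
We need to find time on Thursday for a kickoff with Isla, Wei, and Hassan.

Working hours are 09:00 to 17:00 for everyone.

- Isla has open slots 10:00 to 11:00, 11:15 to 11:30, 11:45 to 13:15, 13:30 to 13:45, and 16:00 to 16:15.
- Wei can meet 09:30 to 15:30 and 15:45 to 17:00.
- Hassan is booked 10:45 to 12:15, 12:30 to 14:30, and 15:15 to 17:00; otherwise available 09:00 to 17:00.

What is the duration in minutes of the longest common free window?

Hassan free within 09:00–17:00: 09:00–10:45, 12:15–12:30, 14:30–15:15.
Isla ∩ Wei: 10:00–11:00, 11:15–11:30, 11:45–13:15, 13:30–13:45, 16:00–16:15.
Isla ∩ Wei ∩ Hassan: 10:00–10:45, 12:15–12:30.
Common window lengths: 45, 15 min; longest is 45.

45 minutes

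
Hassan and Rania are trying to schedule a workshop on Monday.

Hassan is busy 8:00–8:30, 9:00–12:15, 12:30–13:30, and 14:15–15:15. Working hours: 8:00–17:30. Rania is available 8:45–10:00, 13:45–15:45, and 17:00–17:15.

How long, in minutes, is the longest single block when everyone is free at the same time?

30 minutes

Hassan free within 08:00–17:30: 08:30–09:00, 12:15–12:30, 13:30–14:15, 15:15–17:30.
Hassan ∩ Rania: 08:45–09:00, 13:45–14:15, 15:15–15:45, 17:00–17:15.
Common window lengths: 15, 30, 30, 15 min; longest is 30.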